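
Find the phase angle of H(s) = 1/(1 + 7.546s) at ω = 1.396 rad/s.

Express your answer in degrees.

Phase = -arctan(ωτ) = -arctan(1.396 × 7.546) = -84.6°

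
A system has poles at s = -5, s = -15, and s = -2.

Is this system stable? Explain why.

All poles are in the left half-plane. System is stable.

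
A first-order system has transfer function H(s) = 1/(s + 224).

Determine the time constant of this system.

For H(s) = 1/(s + 1/τ), the pole is at -1/τ = -224, so τ = 1/224 = 0.0045 s.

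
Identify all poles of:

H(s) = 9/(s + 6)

Pole is where denominator = 0: s + 6 = 0, so s = -6.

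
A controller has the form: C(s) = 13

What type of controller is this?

This is a Proportional (P) controller.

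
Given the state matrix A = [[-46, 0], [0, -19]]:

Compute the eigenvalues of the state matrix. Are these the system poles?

For diagonal matrix, eigenvalues are diagonal entries: λ₁ = -46, λ₂ = -19. Eigenvalues of A = system poles.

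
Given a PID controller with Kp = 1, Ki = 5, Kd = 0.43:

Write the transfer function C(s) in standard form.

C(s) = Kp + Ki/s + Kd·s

Substituting values: C(s) = 1 + 5/s + 0.43s = (0.43s² + s + 5)/s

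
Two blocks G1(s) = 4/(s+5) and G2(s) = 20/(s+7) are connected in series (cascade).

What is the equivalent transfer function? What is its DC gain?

Series: multiply transfer functions. G_eq = 4/(s+5) × 20/(s+7) = 80/((s+5)(s+7)). DC gain = 80/(5×7) = 2.2857.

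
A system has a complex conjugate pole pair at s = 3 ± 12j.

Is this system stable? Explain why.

Real part of poles is 3 (> 0, right half-plane). Unstable.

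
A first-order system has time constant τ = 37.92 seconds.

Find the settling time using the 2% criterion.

For first-order system, 2% settling time ≈ 4τ = 4 × 37.92 = 151.68 s.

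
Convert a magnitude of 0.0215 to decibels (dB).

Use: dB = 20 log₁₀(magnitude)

dB = 20 log₁₀(0.0215) = -33.4 dB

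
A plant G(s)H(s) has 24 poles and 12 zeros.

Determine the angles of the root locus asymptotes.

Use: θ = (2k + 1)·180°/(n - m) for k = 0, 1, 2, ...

n - m = 24 - 12 = 12. Angles: θk = (2k + 1)·180°/12 = 15°, 45°, 75°, 105°, 135°, 165°, 195°, 225°, 255°, 285°, 315°, 345°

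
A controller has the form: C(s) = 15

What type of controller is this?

This is a Proportional (P) controller.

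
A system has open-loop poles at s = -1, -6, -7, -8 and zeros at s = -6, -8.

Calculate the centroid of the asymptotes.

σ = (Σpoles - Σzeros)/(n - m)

σ = (Σpoles - Σzeros)/(n - m) = (-22 - (-14))/(4 - 2) = -8/2 = -4.0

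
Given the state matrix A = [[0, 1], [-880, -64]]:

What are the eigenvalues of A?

det(A - λI) = λ² - (-64)λ + 880 = (λ - (-20))(λ - (-44)). Eigenvalues: -20, -44.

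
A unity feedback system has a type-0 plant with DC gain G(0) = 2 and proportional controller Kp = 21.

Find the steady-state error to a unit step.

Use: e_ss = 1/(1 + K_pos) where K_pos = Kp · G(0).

K_pos = Kp · G(0) = 21 × 2 = 42. e_ss = 1/(1 + 42) = 0.0233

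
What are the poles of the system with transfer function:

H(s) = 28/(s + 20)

Pole is where denominator = 0: s + 20 = 0, so s = -20.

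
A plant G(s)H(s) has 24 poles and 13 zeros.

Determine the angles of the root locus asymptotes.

n - m = 24 - 13 = 11. Angles: θk = (2k + 1)·180°/11 = 16.36°, 49.09°, 81.82°, 114.55°, 147.27°, 180°, 212.73°, 245.45°, 278.18°, 310.91°, 343.64°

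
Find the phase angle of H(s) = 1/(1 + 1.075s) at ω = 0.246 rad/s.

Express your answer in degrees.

Phase = -arctan(ωτ) = -arctan(0.246 × 1.075) = -14.8°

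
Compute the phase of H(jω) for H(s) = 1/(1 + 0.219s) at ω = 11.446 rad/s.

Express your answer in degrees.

Phase = -arctan(ωτ) = -arctan(11.446 × 0.219) = -68.3°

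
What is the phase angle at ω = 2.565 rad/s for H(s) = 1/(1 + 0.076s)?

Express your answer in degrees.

Phase = -arctan(ωτ) = -arctan(2.565 × 0.076) = -11.0°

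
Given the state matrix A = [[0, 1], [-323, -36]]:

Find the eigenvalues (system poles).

det(A - λI) = λ² - (-36)λ + 323 = (λ - (-17))(λ - (-19)). Eigenvalues: -17, -19.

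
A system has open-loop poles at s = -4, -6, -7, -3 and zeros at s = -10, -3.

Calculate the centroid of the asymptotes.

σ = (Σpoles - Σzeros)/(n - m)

σ = (Σpoles - Σzeros)/(n - m) = (-20 - (-13))/(4 - 2) = -7/2 = -3.5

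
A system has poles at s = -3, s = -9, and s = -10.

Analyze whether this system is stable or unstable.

All poles are in the left half-plane. System is stable.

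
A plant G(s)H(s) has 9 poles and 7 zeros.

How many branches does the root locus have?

Root locus has n branches where n = number of poles = 9.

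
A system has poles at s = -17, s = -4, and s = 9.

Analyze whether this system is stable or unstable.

Pole(s) at s = 9 are not in the left half-plane. System is unstable.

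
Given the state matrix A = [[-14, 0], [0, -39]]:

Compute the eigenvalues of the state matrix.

For diagonal matrix, eigenvalues are diagonal entries: λ₁ = -14, λ₂ = -39.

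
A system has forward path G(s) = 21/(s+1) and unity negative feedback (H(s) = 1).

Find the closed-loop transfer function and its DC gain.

T(s) = G/(1+GH) = [21/(s+1)] / [1 + 21/(s+1)] = 21/(s+1+21) = 21/(s+22). DC gain = 21/22 = 0.9545.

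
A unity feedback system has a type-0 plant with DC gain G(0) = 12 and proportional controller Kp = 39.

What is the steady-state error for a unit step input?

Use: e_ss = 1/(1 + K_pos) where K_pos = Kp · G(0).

K_pos = Kp · G(0) = 39 × 12 = 468. e_ss = 1/(1 + 468) = 0.0021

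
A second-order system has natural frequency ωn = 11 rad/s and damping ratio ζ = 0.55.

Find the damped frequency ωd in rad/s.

ωd = ωn√(1 - ζ²) = 11√(1 - 0.55²) = 9.19 rad/s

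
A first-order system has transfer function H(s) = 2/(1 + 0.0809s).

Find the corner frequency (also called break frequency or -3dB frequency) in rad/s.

Corner frequency = 1/τ = 1/0.0809 = 12.361 rad/s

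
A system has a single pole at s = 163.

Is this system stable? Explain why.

Pole at s = 163 is in the right half-plane. Unstable.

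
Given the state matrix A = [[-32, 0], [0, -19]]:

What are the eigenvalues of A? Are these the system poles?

For diagonal matrix, eigenvalues are diagonal entries: λ₁ = -32, λ₂ = -19. Eigenvalues of A = system poles.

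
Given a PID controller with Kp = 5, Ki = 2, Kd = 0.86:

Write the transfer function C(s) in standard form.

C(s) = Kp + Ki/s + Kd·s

Substituting values: C(s) = 5 + 2/s + 0.86s = (0.86s² + 5s + 2)/s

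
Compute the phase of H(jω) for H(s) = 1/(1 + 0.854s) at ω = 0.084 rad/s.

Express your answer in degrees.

Phase = -arctan(ωτ) = -arctan(0.084 × 0.854) = -4.1°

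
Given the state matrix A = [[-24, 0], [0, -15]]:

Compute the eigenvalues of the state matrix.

For diagonal matrix, eigenvalues are diagonal entries: λ₁ = -24, λ₂ = -15.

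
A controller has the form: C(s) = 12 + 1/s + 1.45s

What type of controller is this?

This is a Proportional-Integral-Derivative (PID) controller.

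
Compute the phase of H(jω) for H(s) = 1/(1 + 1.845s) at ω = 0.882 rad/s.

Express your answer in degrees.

Phase = -arctan(ωτ) = -arctan(0.882 × 1.845) = -58.4°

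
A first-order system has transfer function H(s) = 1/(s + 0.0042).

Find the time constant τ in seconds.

For H(s) = 1/(s + 1/τ), the pole is at -1/τ = -0.0042, so τ = 1/0.0042 = 238.1 s.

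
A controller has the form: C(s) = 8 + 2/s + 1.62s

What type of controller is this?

This is a Proportional-Integral-Derivative (PID) controller.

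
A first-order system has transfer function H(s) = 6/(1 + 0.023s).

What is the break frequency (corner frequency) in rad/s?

Corner frequency = 1/τ = 1/0.023 = 43.478 rad/s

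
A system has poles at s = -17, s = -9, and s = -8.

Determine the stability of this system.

All poles are in the left half-plane. System is stable.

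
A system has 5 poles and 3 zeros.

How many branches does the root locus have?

Root locus has n branches where n = number of poles = 5.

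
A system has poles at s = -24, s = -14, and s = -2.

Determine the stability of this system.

All poles are in the left half-plane. System is stable.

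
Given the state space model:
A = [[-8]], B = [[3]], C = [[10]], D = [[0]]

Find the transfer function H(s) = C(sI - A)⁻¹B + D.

(sI - A)⁻¹ = 1/(s + 8). H(s) = 10 × 3/(s + 8) + 0 = 30/(s + 8).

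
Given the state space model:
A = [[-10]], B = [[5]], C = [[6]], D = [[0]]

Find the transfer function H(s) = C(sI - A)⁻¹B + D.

(sI - A)⁻¹ = 1/(s + 10). H(s) = 6 × 5/(s + 10) + 0 = 30/(s + 10).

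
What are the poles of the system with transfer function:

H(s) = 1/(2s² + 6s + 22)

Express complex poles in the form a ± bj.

Discriminant = 6² - 4×2×22 = 36 - 176 = -140 < 0, so the poles are a complex conjugate pair s = (-6 ± j√140)/(2×2). Real part = -6/(2×2) = -6/4 = -1.5; imaginary part = ±√140/(2×2) ≈ 2.9580. Poles: s = -1.5 ± 2.9580j.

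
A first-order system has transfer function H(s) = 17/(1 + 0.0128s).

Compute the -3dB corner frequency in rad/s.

Corner frequency = 1/τ = 1/0.0128 = 78.125 rad/s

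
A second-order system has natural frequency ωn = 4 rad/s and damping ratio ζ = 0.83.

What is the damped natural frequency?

ωd = ωn√(1 - ζ²) = 4√(1 - 0.83²) = 2.23 rad/s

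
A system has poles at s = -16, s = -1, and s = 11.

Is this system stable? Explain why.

Pole(s) at s = 11 are not in the left half-plane. System is unstable.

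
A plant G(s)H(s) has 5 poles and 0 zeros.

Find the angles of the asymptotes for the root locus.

n - m = 5 - 0 = 5. Angles: θk = (2k + 1)·180°/5 = 36°, 108°, 180°, 252°, 324°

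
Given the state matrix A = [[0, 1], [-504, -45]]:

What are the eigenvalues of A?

det(A - λI) = λ² - (-45)λ + 504 = (λ - (-24))(λ - (-21)). Eigenvalues: -24, -21.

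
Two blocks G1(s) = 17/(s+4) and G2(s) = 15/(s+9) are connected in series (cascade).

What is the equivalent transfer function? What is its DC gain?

Series: multiply transfer functions. G_eq = 17/(s+4) × 15/(s+9) = 255/((s+4)(s+9)). DC gain = 255/(4×9) = 7.0833.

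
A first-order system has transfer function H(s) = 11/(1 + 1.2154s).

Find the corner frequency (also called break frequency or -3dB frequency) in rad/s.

Corner frequency = 1/τ = 1/1.2154 = 0.823 rad/s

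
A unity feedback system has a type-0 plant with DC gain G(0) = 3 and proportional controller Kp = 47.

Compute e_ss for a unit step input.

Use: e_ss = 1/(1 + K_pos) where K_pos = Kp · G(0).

K_pos = Kp · G(0) = 47 × 3 = 141. e_ss = 1/(1 + 141) = 0.0070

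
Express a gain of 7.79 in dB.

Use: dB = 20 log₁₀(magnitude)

dB = 20 log₁₀(7.79) = 17.8 dB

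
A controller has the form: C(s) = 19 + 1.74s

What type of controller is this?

This is a Proportional-Derivative (PD) controller.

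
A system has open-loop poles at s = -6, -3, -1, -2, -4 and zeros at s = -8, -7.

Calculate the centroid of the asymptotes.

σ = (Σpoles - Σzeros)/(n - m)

σ = (Σpoles - Σzeros)/(n - m) = (-16 - (-15))/(5 - 2) = -1/3 = -0.33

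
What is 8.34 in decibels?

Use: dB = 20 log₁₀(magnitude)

dB = 20 log₁₀(8.34) = 18.4 dB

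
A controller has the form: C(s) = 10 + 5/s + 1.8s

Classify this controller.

This is a Proportional-Integral-Derivative (PID) controller.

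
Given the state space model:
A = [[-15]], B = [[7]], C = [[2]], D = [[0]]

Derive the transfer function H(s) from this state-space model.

(sI - A)⁻¹ = 1/(s + 15). H(s) = 2 × 7/(s + 15) + 0 = 14/(s + 15).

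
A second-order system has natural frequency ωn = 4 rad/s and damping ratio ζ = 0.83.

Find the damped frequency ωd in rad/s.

ωd = ωn√(1 - ζ²) = 4√(1 - 0.83²) = 2.23 rad/s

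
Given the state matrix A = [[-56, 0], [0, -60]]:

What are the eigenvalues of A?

For diagonal matrix, eigenvalues are diagonal entries: λ₁ = -56, λ₂ = -60.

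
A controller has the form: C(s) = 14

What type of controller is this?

This is a Proportional (P) controller.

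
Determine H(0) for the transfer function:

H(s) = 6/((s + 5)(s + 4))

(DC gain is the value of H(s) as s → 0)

DC gain = H(0) = 6/(5 × 4) = 6/20 = 0.3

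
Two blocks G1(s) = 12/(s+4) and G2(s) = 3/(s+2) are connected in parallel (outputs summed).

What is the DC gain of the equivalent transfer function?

Parallel: G_eq = G1 + G2. DC gain = G1(0) + G2(0) = 12/4 + 3/2 = 3 + 1.5 = 4.5.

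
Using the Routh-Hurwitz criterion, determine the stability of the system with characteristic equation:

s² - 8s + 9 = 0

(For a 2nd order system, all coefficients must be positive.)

Coefficients: 1, -8, 9. b=-8 not positive, so system is unstable.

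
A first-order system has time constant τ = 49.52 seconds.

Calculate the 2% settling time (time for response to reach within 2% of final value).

For first-order system, 2% settling time ≈ 4τ = 4 × 49.52 = 198.08 s.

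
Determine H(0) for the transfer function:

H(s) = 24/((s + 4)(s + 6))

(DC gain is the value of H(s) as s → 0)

DC gain = H(0) = 24/(4 × 6) = 24/24 = 1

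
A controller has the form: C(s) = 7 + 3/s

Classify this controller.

This is a Proportional-Integral (PI) controller.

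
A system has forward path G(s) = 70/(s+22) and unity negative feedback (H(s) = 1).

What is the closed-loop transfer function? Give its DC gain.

T(s) = G/(1+GH) = [70/(s+22)] / [1 + 70/(s+22)] = 70/(s+22+70) = 70/(s+92). DC gain = 70/92 = 0.7609.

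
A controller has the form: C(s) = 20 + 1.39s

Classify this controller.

This is a Proportional-Derivative (PD) controller.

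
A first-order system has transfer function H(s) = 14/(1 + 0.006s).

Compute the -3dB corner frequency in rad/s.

Corner frequency = 1/τ = 1/0.006 = 166.667 rad/s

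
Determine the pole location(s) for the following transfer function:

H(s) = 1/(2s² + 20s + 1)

Discriminant = 20² - 4×2×1 = 400 - 8 = 392 > 0, so two distinct real poles. Using quadratic formula: s = (-20 ± √392)/(2×2) = (-20 ± √392)/4, with √392 ≈ 19.7990. s₁ ≈ -0.0503, s₂ ≈ -9.9497. Poles: s₁ = -0.0503, s₂ = -9.9497.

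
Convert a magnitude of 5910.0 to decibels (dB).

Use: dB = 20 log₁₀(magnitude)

dB = 20 log₁₀(5910.0) = 75.4 dB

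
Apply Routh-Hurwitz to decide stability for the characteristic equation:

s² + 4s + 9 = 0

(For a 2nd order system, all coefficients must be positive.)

Coefficients: 1, 4, 9. All positive, so system is stable.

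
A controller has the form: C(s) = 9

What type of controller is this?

This is a Proportional (P) controller.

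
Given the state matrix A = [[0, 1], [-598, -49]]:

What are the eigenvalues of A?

det(A - λI) = λ² - (-49)λ + 598 = (λ - (-23))(λ - (-26)). Eigenvalues: -23, -26.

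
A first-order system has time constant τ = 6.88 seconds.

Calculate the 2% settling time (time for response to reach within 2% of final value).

For first-order system, 2% settling time ≈ 4τ = 4 × 6.88 = 27.52 s.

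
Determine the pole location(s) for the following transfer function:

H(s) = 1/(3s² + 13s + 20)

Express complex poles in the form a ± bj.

Discriminant = 13² - 4×3×20 = 169 - 240 = -71 < 0, so the poles are a complex conjugate pair s = (-13 ± j√71)/(2×3). Real part = -13/(2×3) = -13/6 ≈ -2.1667; imaginary part = ±√71/(2×3) ≈ 1.4044. Poles: s = -2.1667 ± 1.4044j.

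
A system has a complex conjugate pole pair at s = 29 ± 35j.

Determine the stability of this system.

Real part of poles is 29 (> 0, right half-plane). Unstable.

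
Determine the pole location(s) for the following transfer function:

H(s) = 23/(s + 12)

Pole is where denominator = 0: s + 12 = 0, so s = -12.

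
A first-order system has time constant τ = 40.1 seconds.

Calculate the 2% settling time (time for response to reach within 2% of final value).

For first-order system, 2% settling time ≈ 4τ = 4 × 40.1 = 160.4 s.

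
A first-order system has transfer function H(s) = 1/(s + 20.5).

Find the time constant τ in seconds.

For H(s) = 1/(s + 1/τ), the pole is at -1/τ = -20.5, so τ = 1/20.5 = 0.0488 s.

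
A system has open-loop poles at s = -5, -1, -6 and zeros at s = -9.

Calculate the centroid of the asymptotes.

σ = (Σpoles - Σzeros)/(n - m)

σ = (Σpoles - Σzeros)/(n - m) = (-12 - (-9))/(3 - 1) = -3/2 = -1.5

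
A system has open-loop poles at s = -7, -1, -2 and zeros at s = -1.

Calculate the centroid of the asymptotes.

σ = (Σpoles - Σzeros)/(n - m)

σ = (Σpoles - Σzeros)/(n - m) = (-10 - (-1))/(3 - 1) = -9/2 = -4.5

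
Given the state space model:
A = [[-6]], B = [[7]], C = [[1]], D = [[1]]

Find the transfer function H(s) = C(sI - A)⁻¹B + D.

(sI - A)⁻¹ = 1/(s + 6). H(s) = 1×7/(s + 6) + 1 = (s + 13)/(s + 6).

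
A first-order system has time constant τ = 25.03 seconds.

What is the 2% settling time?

For first-order system, 2% settling time ≈ 4τ = 4 × 25.03 = 100.12 s.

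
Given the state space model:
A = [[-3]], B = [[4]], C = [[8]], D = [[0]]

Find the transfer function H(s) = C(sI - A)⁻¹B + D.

(sI - A)⁻¹ = 1/(s + 3). H(s) = 8 × 4/(s + 3) + 0 = 32/(s + 3).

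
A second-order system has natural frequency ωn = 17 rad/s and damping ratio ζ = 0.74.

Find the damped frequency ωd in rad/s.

ωd = ωn√(1 - ζ²) = 17√(1 - 0.74²) = 11.43 rad/s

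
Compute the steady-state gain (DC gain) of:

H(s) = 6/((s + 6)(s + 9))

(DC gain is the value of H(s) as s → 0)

DC gain = H(0) = 6/(6 × 9) = 6/54 = 0.1111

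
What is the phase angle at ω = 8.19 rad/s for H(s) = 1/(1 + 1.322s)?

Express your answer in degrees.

Phase = -arctan(ωτ) = -arctan(8.19 × 1.322) = -84.7°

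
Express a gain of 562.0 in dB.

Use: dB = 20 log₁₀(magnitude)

dB = 20 log₁₀(562.0) = 55.0 dB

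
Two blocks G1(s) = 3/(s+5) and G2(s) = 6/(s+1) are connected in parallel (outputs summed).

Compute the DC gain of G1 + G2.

Parallel: G_eq = G1 + G2. DC gain = G1(0) + G2(0) = 3/5 + 6/1 = 0.6 + 6 = 6.6.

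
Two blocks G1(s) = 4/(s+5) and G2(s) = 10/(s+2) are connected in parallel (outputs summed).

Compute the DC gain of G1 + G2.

Parallel: G_eq = G1 + G2. DC gain = G1(0) + G2(0) = 4/5 + 10/2 = 0.8 + 5 = 5.8.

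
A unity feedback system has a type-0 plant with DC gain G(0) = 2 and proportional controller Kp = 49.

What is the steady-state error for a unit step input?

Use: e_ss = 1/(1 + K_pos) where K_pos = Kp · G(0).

K_pos = Kp · G(0) = 49 × 2 = 98. e_ss = 1/(1 + 98) = 0.0101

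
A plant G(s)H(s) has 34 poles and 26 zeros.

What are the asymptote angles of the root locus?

n - m = 34 - 26 = 8. Angles: θk = (2k + 1)·180°/8 = 22.5°, 67.5°, 112.5°, 157.5°, 202.5°, 247.5°, 292.5°, 337.5°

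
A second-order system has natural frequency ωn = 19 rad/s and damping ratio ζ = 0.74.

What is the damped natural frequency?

ωd = ωn√(1 - ζ²) = 19√(1 - 0.74²) = 12.78 rad/s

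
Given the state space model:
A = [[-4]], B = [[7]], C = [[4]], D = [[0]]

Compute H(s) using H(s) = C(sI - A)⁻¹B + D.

(sI - A)⁻¹ = 1/(s + 4). H(s) = 4 × 7/(s + 4) + 0 = 28/(s + 4).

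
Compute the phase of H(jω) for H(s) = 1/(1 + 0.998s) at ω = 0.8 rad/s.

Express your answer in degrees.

Phase = -arctan(ωτ) = -arctan(0.8 × 0.998) = -38.6°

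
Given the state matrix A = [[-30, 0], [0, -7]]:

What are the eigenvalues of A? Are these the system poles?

For diagonal matrix, eigenvalues are diagonal entries: λ₁ = -30, λ₂ = -7. Eigenvalues of A = system poles.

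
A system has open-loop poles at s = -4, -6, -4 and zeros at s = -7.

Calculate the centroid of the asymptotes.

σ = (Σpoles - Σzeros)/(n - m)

σ = (Σpoles - Σzeros)/(n - m) = (-14 - (-7))/(3 - 1) = -7/2 = -3.5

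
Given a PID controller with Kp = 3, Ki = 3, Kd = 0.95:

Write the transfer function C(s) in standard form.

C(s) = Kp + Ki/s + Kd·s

Substituting values: C(s) = 3 + 3/s + 0.95s = (0.95s² + 3s + 3)/s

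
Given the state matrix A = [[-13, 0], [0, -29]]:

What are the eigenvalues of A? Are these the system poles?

For diagonal matrix, eigenvalues are diagonal entries: λ₁ = -13, λ₂ = -29. Eigenvalues of A = system poles.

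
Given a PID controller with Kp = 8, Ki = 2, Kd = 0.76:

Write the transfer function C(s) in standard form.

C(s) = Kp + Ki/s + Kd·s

Substituting values: C(s) = 8 + 2/s + 0.76s = (0.76s² + 8s + 2)/s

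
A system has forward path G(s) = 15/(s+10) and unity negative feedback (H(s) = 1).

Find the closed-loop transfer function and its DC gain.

T(s) = G/(1+GH) = [15/(s+10)] / [1 + 15/(s+10)] = 15/(s+10+15) = 15/(s+25). DC gain = 15/25 = 0.6.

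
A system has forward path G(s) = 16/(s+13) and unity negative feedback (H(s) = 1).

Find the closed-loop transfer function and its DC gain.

T(s) = G/(1+GH) = [16/(s+13)] / [1 + 16/(s+13)] = 16/(s+13+16) = 16/(s+29). DC gain = 16/29 = 0.5517.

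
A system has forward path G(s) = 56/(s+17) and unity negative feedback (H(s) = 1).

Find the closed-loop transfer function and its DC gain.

T(s) = G/(1+GH) = [56/(s+17)] / [1 + 56/(s+17)] = 56/(s+17+56) = 56/(s+73). DC gain = 56/73 = 0.7671.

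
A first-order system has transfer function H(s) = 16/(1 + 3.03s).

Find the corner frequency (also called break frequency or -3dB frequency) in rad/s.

Corner frequency = 1/τ = 1/3.03 = 0.33 rad/s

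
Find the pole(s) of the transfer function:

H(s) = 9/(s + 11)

Pole is where denominator = 0: s + 11 = 0, so s = -11.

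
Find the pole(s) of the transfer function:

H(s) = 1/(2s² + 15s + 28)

Discriminant = 15² - 4×2×28 = 225 - 224 = 1 > 0, so two distinct real poles. Using quadratic formula: s = (-15 ± √1)/(2×2) = (-15 ± √1)/4, with √1 = 1. s₁ = -14/4 = -3.5, s₂ = -16/4 = -4. Poles: s₁ = -3.5, s₂ = -4.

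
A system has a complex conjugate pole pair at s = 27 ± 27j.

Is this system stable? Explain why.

Real part of poles is 27 (> 0, right half-plane). Unstable.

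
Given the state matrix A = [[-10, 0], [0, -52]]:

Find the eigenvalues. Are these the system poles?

For diagonal matrix, eigenvalues are diagonal entries: λ₁ = -10, λ₂ = -52. Eigenvalues of A = system poles.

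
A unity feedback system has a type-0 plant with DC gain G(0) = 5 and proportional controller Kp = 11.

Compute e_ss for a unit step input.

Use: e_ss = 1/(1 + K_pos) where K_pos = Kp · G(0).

K_pos = Kp · G(0) = 11 × 5 = 55. e_ss = 1/(1 + 55) = 0.0179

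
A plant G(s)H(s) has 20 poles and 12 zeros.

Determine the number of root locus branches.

Root locus has n branches where n = number of poles = 20.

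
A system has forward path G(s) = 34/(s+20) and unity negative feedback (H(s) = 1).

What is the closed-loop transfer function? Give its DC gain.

T(s) = G/(1+GH) = [34/(s+20)] / [1 + 34/(s+20)] = 34/(s+20+34) = 34/(s+54). DC gain = 34/54 = 0.6296.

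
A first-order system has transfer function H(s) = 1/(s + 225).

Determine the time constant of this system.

For H(s) = 1/(s + 1/τ), the pole is at -1/τ = -225, so τ = 1/225 = 0.0044 s.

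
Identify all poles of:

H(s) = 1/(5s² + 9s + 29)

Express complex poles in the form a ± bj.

Discriminant = 9² - 4×5×29 = 81 - 580 = -499 < 0, so the poles are a complex conjugate pair s = (-9 ± j√499)/(2×5). Real part = -9/(2×5) = -9/10 = -0.9; imaginary part = ±√499/(2×5) ≈ 2.2338. Poles: s = -0.9 ± 2.2338j.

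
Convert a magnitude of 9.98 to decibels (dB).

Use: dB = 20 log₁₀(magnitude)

dB = 20 log₁₀(9.98) = 20.0 dB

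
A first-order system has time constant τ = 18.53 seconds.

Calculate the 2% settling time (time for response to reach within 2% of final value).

For first-order system, 2% settling time ≈ 4τ = 4 × 18.53 = 74.12 s.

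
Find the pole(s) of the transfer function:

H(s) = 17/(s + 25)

Pole is where denominator = 0: s + 25 = 0, so s = -25.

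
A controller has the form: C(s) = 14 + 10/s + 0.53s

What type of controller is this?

This is a Proportional-Integral-Derivative (PID) controller.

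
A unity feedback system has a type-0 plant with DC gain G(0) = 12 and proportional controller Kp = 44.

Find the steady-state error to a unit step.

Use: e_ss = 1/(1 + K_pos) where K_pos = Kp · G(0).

K_pos = Kp · G(0) = 44 × 12 = 528. e_ss = 1/(1 + 528) = 0.0019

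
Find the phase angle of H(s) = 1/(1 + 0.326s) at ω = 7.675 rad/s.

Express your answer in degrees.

Phase = -arctan(ωτ) = -arctan(7.675 × 0.326) = -68.2°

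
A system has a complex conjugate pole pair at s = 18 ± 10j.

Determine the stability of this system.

Real part of poles is 18 (> 0, right half-plane). Unstable.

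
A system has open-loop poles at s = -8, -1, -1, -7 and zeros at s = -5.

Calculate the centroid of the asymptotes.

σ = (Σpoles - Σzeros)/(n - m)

σ = (Σpoles - Σzeros)/(n - m) = (-17 - (-5))/(4 - 1) = -12/3 = -4.0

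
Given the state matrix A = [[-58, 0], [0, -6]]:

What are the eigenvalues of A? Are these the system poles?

For diagonal matrix, eigenvalues are diagonal entries: λ₁ = -58, λ₂ = -6. Eigenvalues of A = system poles.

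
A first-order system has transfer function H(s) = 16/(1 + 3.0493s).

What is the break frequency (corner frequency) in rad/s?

Corner frequency = 1/τ = 1/3.0493 = 0.328 rad/s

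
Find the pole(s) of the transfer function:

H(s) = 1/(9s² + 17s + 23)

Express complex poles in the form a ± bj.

Discriminant = 17² - 4×9×23 = 289 - 828 = -539 < 0, so the poles are a complex conjugate pair s = (-17 ± j√539)/(2×9). Real part = -17/(2×9) = -17/18 ≈ -0.9444; imaginary part = ±√539/(2×9) ≈ 1.2898. Poles: s = -0.9444 ± 1.2898j.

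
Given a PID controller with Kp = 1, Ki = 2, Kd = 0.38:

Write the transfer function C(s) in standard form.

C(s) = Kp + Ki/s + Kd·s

Substituting values: C(s) = 1 + 2/s + 0.38s = (0.38s² + s + 2)/s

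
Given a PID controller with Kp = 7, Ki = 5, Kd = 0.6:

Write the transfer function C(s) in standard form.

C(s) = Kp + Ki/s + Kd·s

Substituting values: C(s) = 7 + 5/s + 0.6s = (0.6s² + 7s + 5)/s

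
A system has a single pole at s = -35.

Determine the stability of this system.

Pole at s = -35 is in the left half-plane. Stable.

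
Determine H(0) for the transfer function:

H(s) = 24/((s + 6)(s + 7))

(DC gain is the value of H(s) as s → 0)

DC gain = H(0) = 24/(6 × 7) = 24/42 = 0.5714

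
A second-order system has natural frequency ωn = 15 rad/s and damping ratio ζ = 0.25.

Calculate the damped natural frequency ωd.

ωd = ωn√(1 - ζ²) = 15√(1 - 0.25²) = 14.52 rad/s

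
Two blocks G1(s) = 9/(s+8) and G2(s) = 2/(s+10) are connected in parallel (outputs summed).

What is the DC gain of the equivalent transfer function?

Parallel: G_eq = G1 + G2. DC gain = G1(0) + G2(0) = 9/8 + 2/10 = 1.125 + 0.2 = 1.325.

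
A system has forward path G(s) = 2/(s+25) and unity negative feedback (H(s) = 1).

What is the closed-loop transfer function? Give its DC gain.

T(s) = G/(1+GH) = [2/(s+25)] / [1 + 2/(s+25)] = 2/(s+25+2) = 2/(s+27). DC gain = 2/27 = 0.0741.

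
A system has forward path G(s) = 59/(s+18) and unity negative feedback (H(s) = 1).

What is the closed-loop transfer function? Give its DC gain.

T(s) = G/(1+GH) = [59/(s+18)] / [1 + 59/(s+18)] = 59/(s+18+59) = 59/(s+77). DC gain = 59/77 = 0.7662.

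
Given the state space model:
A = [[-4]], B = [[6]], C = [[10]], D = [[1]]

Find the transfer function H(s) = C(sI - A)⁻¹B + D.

(sI - A)⁻¹ = 1/(s + 4). H(s) = 10×6/(s + 4) + 1 = (s + 64)/(s + 4).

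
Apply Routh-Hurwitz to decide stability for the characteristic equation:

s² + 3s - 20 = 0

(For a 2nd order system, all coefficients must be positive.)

Coefficients: 1, 3, -20. c=-20 not positive, so system is unstable.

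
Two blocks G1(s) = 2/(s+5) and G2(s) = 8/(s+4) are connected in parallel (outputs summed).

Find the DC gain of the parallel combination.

Parallel: G_eq = G1 + G2. DC gain = G1(0) + G2(0) = 2/5 + 8/4 = 0.4 + 2 = 2.4.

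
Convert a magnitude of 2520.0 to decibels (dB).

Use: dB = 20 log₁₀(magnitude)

dB = 20 log₁₀(2520.0) = 68.0 dB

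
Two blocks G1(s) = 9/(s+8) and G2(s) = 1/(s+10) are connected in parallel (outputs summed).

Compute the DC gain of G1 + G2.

Parallel: G_eq = G1 + G2. DC gain = G1(0) + G2(0) = 9/8 + 1/10 = 1.125 + 0.1 = 1.225.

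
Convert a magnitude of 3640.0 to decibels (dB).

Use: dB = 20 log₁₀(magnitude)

dB = 20 log₁₀(3640.0) = 71.2 dB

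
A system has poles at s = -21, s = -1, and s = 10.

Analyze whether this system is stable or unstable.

Pole(s) at s = 10 are not in the left half-plane. System is unstable.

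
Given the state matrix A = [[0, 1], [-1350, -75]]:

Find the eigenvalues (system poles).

det(A - λI) = λ² - (-75)λ + 1350 = (λ - (-30))(λ - (-45)). Eigenvalues: -30, -45.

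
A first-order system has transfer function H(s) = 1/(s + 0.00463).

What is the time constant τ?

For H(s) = 1/(s + 1/τ), the pole is at -1/τ = -0.00463, so τ = 1/0.00463 = 216 s.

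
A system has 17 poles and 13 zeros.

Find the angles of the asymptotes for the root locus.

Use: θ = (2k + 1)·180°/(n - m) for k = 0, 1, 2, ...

n - m = 17 - 13 = 4. Angles: θk = (2k + 1)·180°/4 = 45°, 135°, 225°, 315°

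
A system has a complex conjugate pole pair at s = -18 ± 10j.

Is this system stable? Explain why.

Real part of poles is -18 (< 0, left half-plane). Stable.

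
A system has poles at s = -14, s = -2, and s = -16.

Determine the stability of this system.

All poles are in the left half-plane. System is stable.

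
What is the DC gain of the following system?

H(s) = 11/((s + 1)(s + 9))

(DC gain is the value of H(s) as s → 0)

DC gain = H(0) = 11/(1 × 9) = 11/9 = 1.2222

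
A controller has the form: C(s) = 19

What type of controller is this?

This is a Proportional (P) controller.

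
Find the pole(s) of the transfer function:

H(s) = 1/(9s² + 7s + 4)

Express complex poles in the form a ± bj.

Discriminant = 7² - 4×9×4 = 49 - 144 = -95 < 0, so the poles are a complex conjugate pair s = (-7 ± j√95)/(2×9). Real part = -7/(2×9) = -7/18 ≈ -0.3889; imaginary part = ±√95/(2×9) ≈ 0.5415. Poles: s = -0.3889 ± 0.5415j.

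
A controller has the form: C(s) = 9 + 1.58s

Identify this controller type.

This is a Proportional-Derivative (PD) controller.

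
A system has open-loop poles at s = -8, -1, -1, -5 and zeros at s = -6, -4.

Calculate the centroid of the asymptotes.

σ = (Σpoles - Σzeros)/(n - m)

σ = (Σpoles - Σzeros)/(n - m) = (-15 - (-10))/(4 - 2) = -5/2 = -2.5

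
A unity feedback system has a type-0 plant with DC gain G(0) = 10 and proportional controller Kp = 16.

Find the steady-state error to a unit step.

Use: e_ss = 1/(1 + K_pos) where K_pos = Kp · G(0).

K_pos = Kp · G(0) = 16 × 10 = 160. e_ss = 1/(1 + 160) = 0.0062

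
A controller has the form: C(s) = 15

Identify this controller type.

This is a Proportional (P) controller.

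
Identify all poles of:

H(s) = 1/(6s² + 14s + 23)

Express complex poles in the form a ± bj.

Discriminant = 14² - 4×6×23 = 196 - 552 = -356 < 0, so the poles are a complex conjugate pair s = (-14 ± j√356)/(2×6). Real part = -14/(2×6) = -14/12 ≈ -1.1667; imaginary part = ±√356/(2×6) ≈ 1.5723. Poles: s = -1.1667 ± 1.5723j.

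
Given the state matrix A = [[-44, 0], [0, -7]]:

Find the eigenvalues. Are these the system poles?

For diagonal matrix, eigenvalues are diagonal entries: λ₁ = -44, λ₂ = -7. Eigenvalues of A = system poles.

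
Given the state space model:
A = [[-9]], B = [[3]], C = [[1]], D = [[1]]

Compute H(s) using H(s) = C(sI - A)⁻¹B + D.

(sI - A)⁻¹ = 1/(s + 9). H(s) = 1×3/(s + 9) + 1 = (s + 12)/(s + 9).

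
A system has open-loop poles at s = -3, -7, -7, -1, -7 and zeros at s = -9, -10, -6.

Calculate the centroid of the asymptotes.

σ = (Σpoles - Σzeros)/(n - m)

σ = (Σpoles - Σzeros)/(n - m) = (-25 - (-25))/(5 - 3) = 0/2 = 0.0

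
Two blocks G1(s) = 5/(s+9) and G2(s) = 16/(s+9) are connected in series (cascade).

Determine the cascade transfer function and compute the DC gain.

Series: multiply transfer functions. G_eq = 5/(s+9) × 16/(s+9) = 80/((s+9)(s+9)). DC gain = 80/(9×9) = 0.9877.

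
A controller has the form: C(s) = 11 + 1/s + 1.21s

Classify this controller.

This is a Proportional-Integral-Derivative (PID) controller.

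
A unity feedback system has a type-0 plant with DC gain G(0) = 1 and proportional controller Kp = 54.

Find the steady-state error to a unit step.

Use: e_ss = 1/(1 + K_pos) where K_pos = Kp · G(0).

K_pos = Kp · G(0) = 54 × 1 = 54. e_ss = 1/(1 + 54) = 0.0182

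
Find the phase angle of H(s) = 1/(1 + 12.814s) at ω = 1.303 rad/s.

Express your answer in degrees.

Phase = -arctan(ωτ) = -arctan(1.303 × 12.814) = -86.6°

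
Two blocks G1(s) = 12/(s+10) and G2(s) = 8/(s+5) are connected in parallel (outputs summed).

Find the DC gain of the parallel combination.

Parallel: G_eq = G1 + G2. DC gain = G1(0) + G2(0) = 12/10 + 8/5 = 1.2 + 1.6 = 2.8.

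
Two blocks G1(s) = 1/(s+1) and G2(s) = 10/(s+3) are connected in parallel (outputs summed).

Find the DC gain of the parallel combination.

Parallel: G_eq = G1 + G2. DC gain = G1(0) + G2(0) = 1/1 + 10/3 = 1 + 3.3333 = 4.3333.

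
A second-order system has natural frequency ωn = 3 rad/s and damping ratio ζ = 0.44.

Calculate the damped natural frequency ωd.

ωd = ωn√(1 - ζ²) = 3√(1 - 0.44²) = 2.69 rad/s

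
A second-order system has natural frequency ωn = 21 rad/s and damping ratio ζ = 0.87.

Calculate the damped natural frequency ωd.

ωd = ωn√(1 - ζ²) = 21√(1 - 0.87²) = 10.35 rad/s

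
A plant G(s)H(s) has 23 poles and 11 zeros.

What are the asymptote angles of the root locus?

n - m = 23 - 11 = 12. Angles: θk = (2k + 1)·180°/12 = 15°, 45°, 75°, 105°, 135°, 165°, 195°, 225°, 255°, 285°, 315°, 345°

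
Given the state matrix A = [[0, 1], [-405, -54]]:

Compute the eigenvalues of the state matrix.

det(A - λI) = λ² - (-54)λ + 405 = (λ - (-9))(λ - (-45)). Eigenvalues: -9, -45.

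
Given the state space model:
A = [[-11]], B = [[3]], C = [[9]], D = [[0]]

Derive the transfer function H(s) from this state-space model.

(sI - A)⁻¹ = 1/(s + 11). H(s) = 9 × 3/(s + 11) + 0 = 27/(s + 11).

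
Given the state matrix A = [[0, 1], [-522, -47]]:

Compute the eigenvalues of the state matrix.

det(A - λI) = λ² - (-47)λ + 522 = (λ - (-29))(λ - (-18)). Eigenvalues: -29, -18.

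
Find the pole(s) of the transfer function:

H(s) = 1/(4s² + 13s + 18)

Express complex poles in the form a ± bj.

Discriminant = 13² - 4×4×18 = 169 - 288 = -119 < 0, so the poles are a complex conjugate pair s = (-13 ± j√119)/(2×4). Real part = -13/(2×4) = -13/8 = -1.625; imaginary part = ±√119/(2×4) ≈ 1.3636. Poles: s = -1.625 ± 1.3636j.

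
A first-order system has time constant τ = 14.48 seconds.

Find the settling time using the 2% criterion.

For first-order system, 2% settling time ≈ 4τ = 4 × 14.48 = 57.92 s.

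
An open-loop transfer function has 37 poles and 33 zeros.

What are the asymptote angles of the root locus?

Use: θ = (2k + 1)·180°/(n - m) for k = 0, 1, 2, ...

n - m = 37 - 33 = 4. Angles: θk = (2k + 1)·180°/4 = 45°, 135°, 225°, 315°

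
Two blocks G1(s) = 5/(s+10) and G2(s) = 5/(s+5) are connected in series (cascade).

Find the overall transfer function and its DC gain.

Series: multiply transfer functions. G_eq = 5/(s+10) × 5/(s+5) = 25/((s+10)(s+5)). DC gain = 25/(10×5) = 0.5.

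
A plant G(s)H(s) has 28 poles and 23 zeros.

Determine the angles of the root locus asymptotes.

n - m = 28 - 23 = 5. Angles: θk = (2k + 1)·180°/5 = 36°, 108°, 180°, 252°, 324°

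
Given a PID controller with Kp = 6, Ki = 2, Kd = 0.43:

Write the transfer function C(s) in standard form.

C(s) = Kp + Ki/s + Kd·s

Substituting values: C(s) = 6 + 2/s + 0.43s = (0.43s² + 6s + 2)/s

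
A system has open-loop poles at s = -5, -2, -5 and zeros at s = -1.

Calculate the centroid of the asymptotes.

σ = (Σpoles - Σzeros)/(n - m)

σ = (Σpoles - Σzeros)/(n - m) = (-12 - (-1))/(3 - 1) = -11/2 = -5.5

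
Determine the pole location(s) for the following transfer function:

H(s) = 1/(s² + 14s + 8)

Discriminant = 14² - 4×1×8 = 196 - 32 = 164 > 0, so two distinct real poles. Using quadratic formula: s = (-14 ± √164)/(2×1) = (-14 ± √164)/2, with √164 ≈ 12.8062. s₁ ≈ -0.5969, s₂ ≈ -13.4031. Poles: s₁ = -0.5969, s₂ = -13.4031.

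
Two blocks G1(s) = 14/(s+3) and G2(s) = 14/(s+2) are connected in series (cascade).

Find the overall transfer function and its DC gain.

Series: multiply transfer functions. G_eq = 14/(s+3) × 14/(s+2) = 196/((s+3)(s+2)). DC gain = 196/(3×2) = 32.6667.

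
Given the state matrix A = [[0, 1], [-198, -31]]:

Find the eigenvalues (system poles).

det(A - λI) = λ² - (-31)λ + 198 = (λ - (-9))(λ - (-22)). Eigenvalues: -9, -22.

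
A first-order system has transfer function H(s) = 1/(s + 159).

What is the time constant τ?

For H(s) = 1/(s + 1/τ), the pole is at -1/τ = -159, so τ = 1/159 = 0.0063 s.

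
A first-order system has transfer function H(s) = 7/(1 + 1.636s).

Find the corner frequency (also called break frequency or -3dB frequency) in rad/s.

Corner frequency = 1/τ = 1/1.636 = 0.611 rad/s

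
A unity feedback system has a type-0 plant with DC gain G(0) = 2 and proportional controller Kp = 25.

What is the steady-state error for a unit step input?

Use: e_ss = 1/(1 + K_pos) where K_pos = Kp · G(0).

K_pos = Kp · G(0) = 25 × 2 = 50. e_ss = 1/(1 + 50) = 0.0196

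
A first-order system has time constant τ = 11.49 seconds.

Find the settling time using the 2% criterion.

For first-order system, 2% settling time ≈ 4τ = 4 × 11.49 = 45.96 s.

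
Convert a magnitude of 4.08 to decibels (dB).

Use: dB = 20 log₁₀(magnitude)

dB = 20 log₁₀(4.08) = 12.2 dB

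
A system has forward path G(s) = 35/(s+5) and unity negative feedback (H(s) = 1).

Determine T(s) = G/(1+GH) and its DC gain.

T(s) = G/(1+GH) = [35/(s+5)] / [1 + 35/(s+5)] = 35/(s+5+35) = 35/(s+40). DC gain = 35/40 = 0.875.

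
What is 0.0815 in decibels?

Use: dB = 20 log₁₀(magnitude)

dB = 20 log₁₀(0.0815) = -21.8 dB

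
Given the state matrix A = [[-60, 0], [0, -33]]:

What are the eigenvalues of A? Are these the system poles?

For diagonal matrix, eigenvalues are diagonal entries: λ₁ = -60, λ₂ = -33. Eigenvalues of A = system poles.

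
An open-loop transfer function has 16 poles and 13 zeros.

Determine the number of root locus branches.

Root locus has n branches where n = number of poles = 16.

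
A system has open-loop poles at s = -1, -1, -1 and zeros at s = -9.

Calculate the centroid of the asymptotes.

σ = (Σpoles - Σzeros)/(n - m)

σ = (Σpoles - Σzeros)/(n - m) = (-3 - (-9))/(3 - 1) = 6/2 = 3.0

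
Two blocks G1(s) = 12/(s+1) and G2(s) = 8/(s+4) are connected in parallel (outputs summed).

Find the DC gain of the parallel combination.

Parallel: G_eq = G1 + G2. DC gain = G1(0) + G2(0) = 12/1 + 8/4 = 12 + 2 = 14.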